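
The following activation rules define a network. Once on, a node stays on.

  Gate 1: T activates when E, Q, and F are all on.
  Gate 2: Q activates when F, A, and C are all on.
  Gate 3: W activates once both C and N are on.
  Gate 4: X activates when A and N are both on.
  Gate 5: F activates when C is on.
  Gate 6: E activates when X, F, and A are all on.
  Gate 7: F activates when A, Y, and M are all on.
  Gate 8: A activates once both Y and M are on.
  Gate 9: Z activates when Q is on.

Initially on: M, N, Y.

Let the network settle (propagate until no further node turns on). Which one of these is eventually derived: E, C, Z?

Y and M are on, so A activates (Gate 8).
Gate 4: A and N on → X on.
Gate 7: A, Y, and M on → F on.
Gate 6: X, F, and A on → E on.
Z would need Q (Gate 9), but Q never turns on. No rule produces C, and it is not given.

E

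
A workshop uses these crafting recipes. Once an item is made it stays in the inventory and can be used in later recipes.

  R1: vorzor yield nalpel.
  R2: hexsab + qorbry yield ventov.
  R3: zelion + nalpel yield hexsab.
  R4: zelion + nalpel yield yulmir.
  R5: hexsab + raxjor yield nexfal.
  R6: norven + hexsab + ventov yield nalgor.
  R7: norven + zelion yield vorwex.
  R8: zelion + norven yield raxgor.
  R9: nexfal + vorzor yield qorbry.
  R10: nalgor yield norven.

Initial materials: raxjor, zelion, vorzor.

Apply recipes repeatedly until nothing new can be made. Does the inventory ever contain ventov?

Using R1, vorzor makes nalpel.
zelion + nalpel → hexsab (R3).
Using R5, hexsab and raxjor make nexfal.
nexfal + vorzor → qorbry (R9).
Using R2, hexsab and qorbry make ventov.

Yes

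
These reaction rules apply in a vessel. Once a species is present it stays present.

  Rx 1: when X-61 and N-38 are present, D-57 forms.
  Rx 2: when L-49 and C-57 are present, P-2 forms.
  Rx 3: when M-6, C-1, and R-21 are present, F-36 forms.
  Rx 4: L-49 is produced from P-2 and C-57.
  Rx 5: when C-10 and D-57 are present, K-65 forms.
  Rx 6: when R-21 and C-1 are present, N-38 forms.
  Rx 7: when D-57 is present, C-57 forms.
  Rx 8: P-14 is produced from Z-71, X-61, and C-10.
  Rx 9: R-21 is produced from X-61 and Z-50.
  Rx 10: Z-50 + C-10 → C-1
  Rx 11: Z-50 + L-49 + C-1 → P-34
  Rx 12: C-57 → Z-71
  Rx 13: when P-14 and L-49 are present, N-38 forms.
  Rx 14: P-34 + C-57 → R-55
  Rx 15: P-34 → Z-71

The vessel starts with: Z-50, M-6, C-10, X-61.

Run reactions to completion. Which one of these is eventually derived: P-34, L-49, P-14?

Z-50 and C-10 present → C-1 forms (Rx 10).
X-61 and Z-50 present → R-21 forms (Rx 9).
R-21 and C-1 present → N-38 forms (Rx 6).
X-61 and N-38 present → D-57 forms (Rx 1).
D-57 present → C-57 forms (Rx 7).
C-57 present → Z-71 forms (Rx 12).
Z-71, X-61, and C-10 present → P-14 forms (Rx 8).
L-49 would need P-2 and C-57 (Rx 4), but P-2 never forms. P-34 would need Z-50, L-49, and C-1 (Rx 11), but L-49 never forms.

P-14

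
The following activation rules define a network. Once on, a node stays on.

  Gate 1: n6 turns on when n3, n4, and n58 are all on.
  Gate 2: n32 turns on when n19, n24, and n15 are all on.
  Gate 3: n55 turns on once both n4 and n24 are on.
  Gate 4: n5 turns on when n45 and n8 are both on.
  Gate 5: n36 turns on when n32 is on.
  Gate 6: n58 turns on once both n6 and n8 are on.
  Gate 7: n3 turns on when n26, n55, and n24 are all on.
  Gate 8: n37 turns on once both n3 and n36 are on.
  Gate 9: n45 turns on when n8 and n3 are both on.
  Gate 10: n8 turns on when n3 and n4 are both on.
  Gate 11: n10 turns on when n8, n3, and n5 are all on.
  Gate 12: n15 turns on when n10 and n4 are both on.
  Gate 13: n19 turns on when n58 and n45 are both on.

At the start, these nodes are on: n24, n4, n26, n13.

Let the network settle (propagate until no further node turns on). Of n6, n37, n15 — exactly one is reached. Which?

n15

n4 and n24 are on, so n55 turns on (Gate 3).
Gate 7: n26, n55, and n24 on → n3 on.
Gate 10: n3 and n4 on → n8 on.
Gate 9: n8 and n3 on → n45 on.
n45 and n8 are on, so n5 turns on (Gate 4).
Gate 11: n8, n3, and n5 on → n10 on.
Gate 12: n10 and n4 on → n15 on.
n6 would need n3, n4, and n58 (Gate 1), but n58 never turns on. n37 would need n3 and n36 (Gate 8), but n36 never turns on.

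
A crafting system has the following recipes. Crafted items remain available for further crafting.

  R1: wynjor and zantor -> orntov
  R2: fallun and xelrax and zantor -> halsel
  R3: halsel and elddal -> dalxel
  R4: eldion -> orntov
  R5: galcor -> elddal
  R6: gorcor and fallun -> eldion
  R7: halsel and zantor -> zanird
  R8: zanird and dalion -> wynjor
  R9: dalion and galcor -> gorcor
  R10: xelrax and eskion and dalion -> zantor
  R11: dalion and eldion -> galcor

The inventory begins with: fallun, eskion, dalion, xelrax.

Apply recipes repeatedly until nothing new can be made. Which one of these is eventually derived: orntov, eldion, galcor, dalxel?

orntov

Using R10, xelrax, eskion, and dalion make zantor.
Using R2, fallun, xelrax, and zantor make halsel.
Using R7, halsel and zantor make zanird.
Using R8, zanird and dalion make wynjor.
Using R1, wynjor and zantor make orntov.
dalxel would need halsel and elddal (R3), but elddal is never obtained. galcor would need dalion and eldion (R11), but eldion is never obtained. eldion would need gorcor and fallun (R6), but gorcor is never obtained.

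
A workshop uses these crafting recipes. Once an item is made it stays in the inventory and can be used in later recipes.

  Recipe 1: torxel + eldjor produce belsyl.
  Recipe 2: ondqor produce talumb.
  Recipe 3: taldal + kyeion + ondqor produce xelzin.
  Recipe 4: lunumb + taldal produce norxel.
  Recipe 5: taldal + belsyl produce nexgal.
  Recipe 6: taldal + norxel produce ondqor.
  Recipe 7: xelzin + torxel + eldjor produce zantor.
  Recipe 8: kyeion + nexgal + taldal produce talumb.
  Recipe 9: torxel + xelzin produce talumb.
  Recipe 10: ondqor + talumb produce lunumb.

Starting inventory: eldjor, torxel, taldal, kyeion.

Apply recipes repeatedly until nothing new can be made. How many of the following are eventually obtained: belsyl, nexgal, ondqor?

2

torxel + eldjor → belsyl (Recipe 1).
Using Recipe 5, taldal and belsyl make nexgal.
belsyl: reached.
nexgal: reached.
ondqor would need taldal and norxel (Recipe 6), but norxel is never obtained.
Reached: belsyl and nexgal — 2 of the 3.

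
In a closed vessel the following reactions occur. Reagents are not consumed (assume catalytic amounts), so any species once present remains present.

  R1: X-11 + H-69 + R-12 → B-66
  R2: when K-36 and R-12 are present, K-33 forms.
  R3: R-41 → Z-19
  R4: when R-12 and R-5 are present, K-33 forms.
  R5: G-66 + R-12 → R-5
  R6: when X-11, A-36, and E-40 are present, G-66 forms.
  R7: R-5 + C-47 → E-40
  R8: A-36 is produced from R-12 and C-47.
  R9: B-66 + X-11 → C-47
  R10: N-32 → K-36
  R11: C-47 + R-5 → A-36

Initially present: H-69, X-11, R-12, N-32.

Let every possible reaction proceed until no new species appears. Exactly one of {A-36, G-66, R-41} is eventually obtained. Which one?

X-11, H-69, and R-12 present → B-66 forms (R1).
B-66 and X-11 present → C-47 forms (R9).
R-12 and C-47 present → A-36 forms (R8).
G-66 would need X-11, A-36, and E-40 (R6), but E-40 never forms. No rule produces R-41, and it is not given.

A-36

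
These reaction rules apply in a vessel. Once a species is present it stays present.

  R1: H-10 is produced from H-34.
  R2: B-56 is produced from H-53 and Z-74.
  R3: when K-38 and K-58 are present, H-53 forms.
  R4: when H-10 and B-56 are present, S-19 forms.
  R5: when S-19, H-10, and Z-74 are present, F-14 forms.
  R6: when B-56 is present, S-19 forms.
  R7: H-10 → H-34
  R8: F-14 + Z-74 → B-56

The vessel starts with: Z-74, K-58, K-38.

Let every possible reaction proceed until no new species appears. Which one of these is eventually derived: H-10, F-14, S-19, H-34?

S-19

K-38 and K-58 present → H-53 forms (R3).
H-53 and Z-74 present → B-56 forms (R2).
B-56 present → S-19 forms (R6).
F-14 would need S-19, H-10, and Z-74 (R5), but H-10 never forms. H-34 would need H-10 (R7), but H-10 never forms. H-10 would need H-34 (R1), but H-34 never forms.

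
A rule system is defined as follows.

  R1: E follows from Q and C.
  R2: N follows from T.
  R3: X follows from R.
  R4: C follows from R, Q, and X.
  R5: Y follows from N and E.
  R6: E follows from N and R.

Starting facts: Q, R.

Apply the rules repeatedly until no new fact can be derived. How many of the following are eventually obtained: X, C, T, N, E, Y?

From R, R3 gives X.
From R, Q, and X, R4 gives C.
From Q and C, R1 gives E.
X: reached.
C: reached.
No rule produces T, and it is not given.
N would need T (R2), but T is never established.
E: reached.
Y would need N and E (R5), but N is never established.
Reached: X, C, and E — 3 of the 6.

3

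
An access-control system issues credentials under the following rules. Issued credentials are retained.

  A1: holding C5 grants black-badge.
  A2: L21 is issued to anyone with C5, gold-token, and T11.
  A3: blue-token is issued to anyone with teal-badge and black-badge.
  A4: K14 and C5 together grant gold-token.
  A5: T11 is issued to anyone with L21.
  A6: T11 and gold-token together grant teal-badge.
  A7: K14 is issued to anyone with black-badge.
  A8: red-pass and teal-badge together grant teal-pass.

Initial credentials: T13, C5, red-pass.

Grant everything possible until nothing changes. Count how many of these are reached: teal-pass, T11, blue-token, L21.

teal-pass would need red-pass and teal-badge (A8), but teal-badge is never granted.
T11 would need L21 (A5), but L21 is never granted.
blue-token would need teal-badge and black-badge (A3), but teal-badge is never granted.
L21 would need C5, gold-token, and T11 (A2), but T11 is never granted.
None of the 4 are reached.

0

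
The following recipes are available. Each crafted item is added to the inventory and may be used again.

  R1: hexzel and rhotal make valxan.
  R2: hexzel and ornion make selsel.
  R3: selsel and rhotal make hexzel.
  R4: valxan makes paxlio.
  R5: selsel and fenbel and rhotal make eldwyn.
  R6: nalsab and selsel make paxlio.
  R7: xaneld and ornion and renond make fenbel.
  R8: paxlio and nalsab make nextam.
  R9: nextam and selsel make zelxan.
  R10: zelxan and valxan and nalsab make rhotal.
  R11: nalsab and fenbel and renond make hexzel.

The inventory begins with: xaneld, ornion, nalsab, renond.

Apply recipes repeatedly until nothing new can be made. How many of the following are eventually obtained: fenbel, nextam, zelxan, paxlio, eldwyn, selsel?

Using R7, xaneld, ornion, and renond make fenbel.
nalsab and fenbel and renond → hexzel (R11).
hexzel and ornion → selsel (R2).
Using R6, nalsab and selsel make paxlio.
paxlio and nalsab → nextam (R8).
nextam and selsel → zelxan (R9).
fenbel: reached.
nextam: reached.
zelxan: reached.
paxlio: reached.
eldwyn would need selsel, fenbel, and rhotal (R5), but rhotal is never obtained.
selsel: reached.
Reached: fenbel, nextam, zelxan, paxlio, and selsel — 5 of the 6.

5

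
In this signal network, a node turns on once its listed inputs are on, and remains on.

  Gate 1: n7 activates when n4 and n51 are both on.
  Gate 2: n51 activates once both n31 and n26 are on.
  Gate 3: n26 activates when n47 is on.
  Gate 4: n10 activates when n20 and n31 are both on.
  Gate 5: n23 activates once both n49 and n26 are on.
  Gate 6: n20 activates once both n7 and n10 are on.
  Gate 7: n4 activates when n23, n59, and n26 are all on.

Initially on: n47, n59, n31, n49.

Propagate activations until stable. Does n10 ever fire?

n10 would need n20 and n31 (Gate 4), but n20 never turns on.

No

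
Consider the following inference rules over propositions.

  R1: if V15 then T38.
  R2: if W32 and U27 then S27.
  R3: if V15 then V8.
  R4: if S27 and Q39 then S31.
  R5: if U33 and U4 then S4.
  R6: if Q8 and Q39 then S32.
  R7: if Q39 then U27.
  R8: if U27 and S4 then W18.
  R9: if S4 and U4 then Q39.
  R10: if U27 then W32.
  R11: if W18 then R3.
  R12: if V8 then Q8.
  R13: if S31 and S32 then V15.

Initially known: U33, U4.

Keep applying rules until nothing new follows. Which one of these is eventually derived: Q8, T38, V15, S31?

From U33 and U4, R5 gives S4.
From S4 and U4, R9 gives Q39.
From Q39, R7 gives U27.
U27 holds, so W32 follows (R10).
W32 and U27 hold, so S27 follows (R2).
S27 and Q39 hold, so S31 follows (R4).
T38 would need V15 (R1), but V15 is never established. Q8 would need V8 (R12), but V8 is never established. V15 would need S31 and S32 (R13), but S32 is never established.

S31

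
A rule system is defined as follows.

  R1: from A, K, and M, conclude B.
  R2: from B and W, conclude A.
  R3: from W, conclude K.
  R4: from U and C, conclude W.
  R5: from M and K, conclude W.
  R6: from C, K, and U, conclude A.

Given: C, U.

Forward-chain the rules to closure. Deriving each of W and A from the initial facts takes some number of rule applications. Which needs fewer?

W

W: From U and C, R4 gives W. [1 rule application]
A: From U and C, R4 gives W. From W, R3 gives K. C, K, and U hold, so A follows (R6). [3 rule applications]
W needs fewer.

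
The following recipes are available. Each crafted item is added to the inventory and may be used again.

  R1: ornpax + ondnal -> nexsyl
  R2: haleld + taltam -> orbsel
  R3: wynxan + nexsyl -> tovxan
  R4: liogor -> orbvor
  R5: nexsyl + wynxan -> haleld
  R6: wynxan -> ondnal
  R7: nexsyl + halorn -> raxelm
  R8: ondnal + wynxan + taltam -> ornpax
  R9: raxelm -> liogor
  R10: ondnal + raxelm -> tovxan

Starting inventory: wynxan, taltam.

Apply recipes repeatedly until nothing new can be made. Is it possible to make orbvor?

No

orbvor would need liogor (R4), but liogor is never obtained.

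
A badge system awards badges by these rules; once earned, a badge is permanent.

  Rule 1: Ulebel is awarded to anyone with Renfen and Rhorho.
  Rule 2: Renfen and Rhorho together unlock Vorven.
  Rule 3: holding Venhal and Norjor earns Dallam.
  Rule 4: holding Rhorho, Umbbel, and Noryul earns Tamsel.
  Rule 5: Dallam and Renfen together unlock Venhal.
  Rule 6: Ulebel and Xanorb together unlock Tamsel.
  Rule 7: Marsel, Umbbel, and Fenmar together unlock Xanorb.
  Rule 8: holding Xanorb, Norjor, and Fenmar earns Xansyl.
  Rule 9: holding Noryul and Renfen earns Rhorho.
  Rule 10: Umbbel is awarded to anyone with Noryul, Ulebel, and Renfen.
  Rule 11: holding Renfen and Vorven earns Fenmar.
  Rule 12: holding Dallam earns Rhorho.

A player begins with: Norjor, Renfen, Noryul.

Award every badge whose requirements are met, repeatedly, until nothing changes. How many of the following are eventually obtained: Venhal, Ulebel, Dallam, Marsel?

With Noryul and Renfen, Rhorho is earned (Rule 9).
With Renfen and Rhorho, Ulebel is earned (Rule 1).
Venhal would need Dallam and Renfen (Rule 5), but Dallam is never earned.
Ulebel: reached.
Dallam would need Venhal and Norjor (Rule 3), but Venhal is never earned.
No rule produces Marsel, and it is not given.
Reached: Ulebel — 1 of the 4.

1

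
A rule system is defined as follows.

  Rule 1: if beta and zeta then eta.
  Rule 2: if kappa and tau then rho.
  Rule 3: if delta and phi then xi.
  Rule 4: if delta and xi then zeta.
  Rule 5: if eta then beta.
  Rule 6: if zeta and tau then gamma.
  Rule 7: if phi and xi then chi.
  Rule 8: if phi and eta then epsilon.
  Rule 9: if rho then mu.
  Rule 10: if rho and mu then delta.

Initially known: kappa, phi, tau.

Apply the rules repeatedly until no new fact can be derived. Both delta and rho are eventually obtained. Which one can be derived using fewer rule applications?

rho: From kappa and tau, Rule 2 gives rho. [1 rule application]
delta: kappa and tau hold, so rho follows (Rule 2). From rho, Rule 9 gives mu. From rho and mu, Rule 10 gives delta. [3 rule applications]
rho needs fewer.

rho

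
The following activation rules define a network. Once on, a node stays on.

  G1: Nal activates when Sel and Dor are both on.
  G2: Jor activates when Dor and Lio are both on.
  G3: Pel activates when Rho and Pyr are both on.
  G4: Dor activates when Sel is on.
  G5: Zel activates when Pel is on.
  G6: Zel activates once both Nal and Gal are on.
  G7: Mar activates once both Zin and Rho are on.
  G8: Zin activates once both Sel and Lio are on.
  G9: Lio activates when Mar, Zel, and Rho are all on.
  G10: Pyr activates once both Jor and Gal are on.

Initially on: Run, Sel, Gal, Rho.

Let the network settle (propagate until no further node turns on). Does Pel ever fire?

Pel would need Rho and Pyr (G3), but Pyr never turns on.

No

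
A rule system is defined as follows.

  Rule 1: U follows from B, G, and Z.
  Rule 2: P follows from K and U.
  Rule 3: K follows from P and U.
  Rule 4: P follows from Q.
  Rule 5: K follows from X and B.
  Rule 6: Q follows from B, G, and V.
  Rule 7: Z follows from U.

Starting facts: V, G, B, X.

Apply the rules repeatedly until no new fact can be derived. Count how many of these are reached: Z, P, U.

1

From B, G, and V, Rule 6 gives Q.
From Q, Rule 4 gives P.
Z would need U (Rule 7), but U is never established.
P: reached.
U would need B, G, and Z (Rule 1), but Z is never established.
Reached: P — 1 of the 3.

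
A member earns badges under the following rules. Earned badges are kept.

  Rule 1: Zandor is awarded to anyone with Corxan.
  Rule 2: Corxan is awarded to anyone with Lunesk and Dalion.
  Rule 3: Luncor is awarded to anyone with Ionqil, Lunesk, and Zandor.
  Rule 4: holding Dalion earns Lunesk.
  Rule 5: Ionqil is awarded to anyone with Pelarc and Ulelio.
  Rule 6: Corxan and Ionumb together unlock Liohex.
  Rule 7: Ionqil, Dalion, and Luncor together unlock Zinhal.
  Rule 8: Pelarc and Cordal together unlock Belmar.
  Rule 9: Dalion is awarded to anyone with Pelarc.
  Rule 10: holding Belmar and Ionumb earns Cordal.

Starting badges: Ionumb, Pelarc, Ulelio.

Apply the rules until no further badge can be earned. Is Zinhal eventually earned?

With Pelarc and Ulelio, Ionqil is earned (Rule 5).
With Pelarc, Dalion is earned (Rule 9).
With Dalion, Lunesk is earned (Rule 4).
With Lunesk and Dalion, Corxan is earned (Rule 2).
With Corxan, Zandor is earned (Rule 1).
With Ionqil, Lunesk, and Zandor, Luncor is earned (Rule 3).
With Ionqil, Dalion, and Luncor, Zinhal is earned (Rule 7).

Yes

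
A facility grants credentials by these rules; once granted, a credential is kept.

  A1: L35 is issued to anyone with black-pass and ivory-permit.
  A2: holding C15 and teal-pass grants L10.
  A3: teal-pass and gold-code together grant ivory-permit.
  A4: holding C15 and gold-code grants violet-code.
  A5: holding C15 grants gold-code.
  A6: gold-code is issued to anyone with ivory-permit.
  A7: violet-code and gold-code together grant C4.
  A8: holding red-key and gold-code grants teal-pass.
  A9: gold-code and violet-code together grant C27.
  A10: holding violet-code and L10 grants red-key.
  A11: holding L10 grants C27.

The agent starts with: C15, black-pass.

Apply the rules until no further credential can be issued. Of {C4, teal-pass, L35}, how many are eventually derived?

Holding C15 grants gold-code (A5).
Holding C15 and gold-code grants violet-code (A4).
Holding violet-code and gold-code grants C4 (A7).
C4: reached.
teal-pass would need red-key and gold-code (A8), but red-key is never granted.
L35 would need black-pass and ivory-permit (A1), but ivory-permit is never granted.
Reached: C4 — 1 of the 3.

1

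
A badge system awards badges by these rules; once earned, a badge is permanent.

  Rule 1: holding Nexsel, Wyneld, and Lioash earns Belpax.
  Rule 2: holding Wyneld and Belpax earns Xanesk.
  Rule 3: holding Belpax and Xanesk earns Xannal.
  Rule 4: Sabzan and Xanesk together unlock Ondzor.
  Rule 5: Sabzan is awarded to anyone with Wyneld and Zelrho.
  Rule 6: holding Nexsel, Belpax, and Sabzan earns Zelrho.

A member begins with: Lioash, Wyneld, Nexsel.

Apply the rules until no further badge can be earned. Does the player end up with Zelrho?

No

Zelrho would need Nexsel, Belpax, and Sabzan (Rule 6), but Sabzan is never earned.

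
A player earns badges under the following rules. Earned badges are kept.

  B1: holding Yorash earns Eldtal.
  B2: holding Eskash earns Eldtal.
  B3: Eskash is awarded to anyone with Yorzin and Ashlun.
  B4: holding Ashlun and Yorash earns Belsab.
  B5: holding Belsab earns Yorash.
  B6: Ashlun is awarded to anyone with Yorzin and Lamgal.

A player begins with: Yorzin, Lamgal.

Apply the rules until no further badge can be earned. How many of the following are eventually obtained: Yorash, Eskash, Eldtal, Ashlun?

With Yorzin and Lamgal, Ashlun is earned (B6).
With Yorzin and Ashlun, Eskash is earned (B3).
With Eskash, Eldtal is earned (B2).
Yorash would need Belsab (B5), but Belsab is never earned.
Eskash: reached.
Eldtal: reached.
Ashlun: reached.
Reached: Eskash, Eldtal, and Ashlun — 3 of the 4.

3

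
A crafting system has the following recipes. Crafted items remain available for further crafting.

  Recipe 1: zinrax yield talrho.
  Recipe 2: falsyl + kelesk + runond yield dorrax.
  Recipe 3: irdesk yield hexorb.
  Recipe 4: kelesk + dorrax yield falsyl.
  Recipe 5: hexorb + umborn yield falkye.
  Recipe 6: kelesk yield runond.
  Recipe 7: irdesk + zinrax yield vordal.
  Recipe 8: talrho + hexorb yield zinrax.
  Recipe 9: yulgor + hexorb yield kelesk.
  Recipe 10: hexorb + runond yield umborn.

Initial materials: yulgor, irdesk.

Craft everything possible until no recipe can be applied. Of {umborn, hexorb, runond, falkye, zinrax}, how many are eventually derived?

4

Using Recipe 3, irdesk makes hexorb.
yulgor + hexorb → kelesk (Recipe 9).
Using Recipe 6, kelesk makes runond.
Using Recipe 10, hexorb and runond make umborn.
hexorb + umborn → falkye (Recipe 5).
umborn: reached.
hexorb: reached.
runond: reached.
falkye: reached.
zinrax would need talrho and hexorb (Recipe 8), but talrho is never obtained.
Reached: umborn, hexorb, runond, and falkye — 4 of the 5.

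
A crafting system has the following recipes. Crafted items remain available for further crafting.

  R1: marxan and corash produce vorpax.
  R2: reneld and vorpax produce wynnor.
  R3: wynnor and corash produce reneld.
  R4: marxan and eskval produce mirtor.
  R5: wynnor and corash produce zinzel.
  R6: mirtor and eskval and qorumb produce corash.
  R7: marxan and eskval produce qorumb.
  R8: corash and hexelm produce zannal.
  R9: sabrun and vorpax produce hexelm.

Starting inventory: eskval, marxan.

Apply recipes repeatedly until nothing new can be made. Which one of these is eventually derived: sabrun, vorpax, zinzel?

marxan and eskval → mirtor (R4).
Using R7, marxan and eskval make qorumb.
mirtor and eskval and qorumb → corash (R6).
marxan and corash → vorpax (R1).
zinzel would need wynnor and corash (R5), but wynnor is never obtained. No rule produces sabrun, and it is not given.

vorpax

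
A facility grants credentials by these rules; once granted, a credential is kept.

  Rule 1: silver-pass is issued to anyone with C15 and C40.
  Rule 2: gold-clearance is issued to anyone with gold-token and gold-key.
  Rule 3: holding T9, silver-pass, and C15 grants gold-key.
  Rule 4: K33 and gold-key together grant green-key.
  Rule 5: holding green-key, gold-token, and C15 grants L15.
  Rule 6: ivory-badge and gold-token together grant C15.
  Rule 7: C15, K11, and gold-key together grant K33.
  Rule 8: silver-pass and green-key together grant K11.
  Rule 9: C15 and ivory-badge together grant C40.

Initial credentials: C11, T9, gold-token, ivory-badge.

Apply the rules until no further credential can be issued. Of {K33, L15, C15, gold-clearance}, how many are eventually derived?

Holding ivory-badge and gold-token grants C15 (Rule 6).
Holding C15 and ivory-badge grants C40 (Rule 9).
Holding C15 and C40 grants silver-pass (Rule 1).
Holding T9, silver-pass, and C15 grants gold-key (Rule 3).
Holding gold-token and gold-key grants gold-clearance (Rule 2).
K33 would need C15, K11, and gold-key (Rule 7), but K11 is never granted.
L15 would need green-key, gold-token, and C15 (Rule 5), but green-key is never granted.
C15: reached.
gold-clearance: reached.
Reached: C15 and gold-clearance — 2 of the 4.

2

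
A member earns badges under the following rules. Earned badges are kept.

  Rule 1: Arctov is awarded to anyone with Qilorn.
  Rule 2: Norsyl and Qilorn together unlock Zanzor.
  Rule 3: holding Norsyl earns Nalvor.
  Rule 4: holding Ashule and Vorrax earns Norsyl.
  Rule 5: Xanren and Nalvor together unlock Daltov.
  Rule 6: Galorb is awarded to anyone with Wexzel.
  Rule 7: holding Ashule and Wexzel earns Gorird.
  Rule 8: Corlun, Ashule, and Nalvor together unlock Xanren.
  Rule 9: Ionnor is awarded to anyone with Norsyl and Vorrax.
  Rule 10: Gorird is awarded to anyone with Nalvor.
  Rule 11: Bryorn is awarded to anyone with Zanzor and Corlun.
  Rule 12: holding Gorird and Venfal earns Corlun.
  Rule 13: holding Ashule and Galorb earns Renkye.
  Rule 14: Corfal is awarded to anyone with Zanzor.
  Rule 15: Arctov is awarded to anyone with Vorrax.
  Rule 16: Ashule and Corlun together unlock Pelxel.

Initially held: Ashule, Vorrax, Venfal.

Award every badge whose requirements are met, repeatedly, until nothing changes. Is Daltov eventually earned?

Yes

With Ashule and Vorrax, Norsyl is earned (Rule 4).
With Norsyl, Nalvor is earned (Rule 3).
With Nalvor, Gorird is earned (Rule 10).
With Gorird and Venfal, Corlun is earned (Rule 12).
With Corlun, Ashule, and Nalvor, Xanren is earned (Rule 8).
With Xanren and Nalvor, Daltov is earned (Rule 5).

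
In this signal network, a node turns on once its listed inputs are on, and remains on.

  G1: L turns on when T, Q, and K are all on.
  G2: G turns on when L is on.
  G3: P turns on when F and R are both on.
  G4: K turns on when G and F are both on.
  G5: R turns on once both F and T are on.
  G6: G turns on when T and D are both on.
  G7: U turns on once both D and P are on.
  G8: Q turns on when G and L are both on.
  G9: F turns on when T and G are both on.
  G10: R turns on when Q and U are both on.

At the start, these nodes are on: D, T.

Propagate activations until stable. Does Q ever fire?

Q would need G and L (G8), but L never turns on.

No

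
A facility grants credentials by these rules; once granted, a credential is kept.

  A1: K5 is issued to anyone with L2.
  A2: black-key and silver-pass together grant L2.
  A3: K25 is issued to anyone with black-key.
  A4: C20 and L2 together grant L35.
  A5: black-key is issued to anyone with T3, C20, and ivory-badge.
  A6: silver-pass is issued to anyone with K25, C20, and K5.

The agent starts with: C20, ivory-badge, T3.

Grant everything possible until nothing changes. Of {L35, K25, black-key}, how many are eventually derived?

2

Holding T3, C20, and ivory-badge grants black-key (A5).
Holding black-key grants K25 (A3).
L35 would need C20 and L2 (A4), but L2 is never granted.
K25: reached.
black-key: reached.
Reached: K25 and black-key — 2 of the 3.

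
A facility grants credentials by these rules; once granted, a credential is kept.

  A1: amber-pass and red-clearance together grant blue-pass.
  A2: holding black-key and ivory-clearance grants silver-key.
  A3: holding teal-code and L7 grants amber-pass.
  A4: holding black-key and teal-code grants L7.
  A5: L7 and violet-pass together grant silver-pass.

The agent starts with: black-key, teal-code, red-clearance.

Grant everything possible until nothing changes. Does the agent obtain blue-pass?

Holding black-key and teal-code grants L7 (A4).
Holding teal-code and L7 grants amber-pass (A3).
Holding amber-pass and red-clearance grants blue-pass (A1).

Yes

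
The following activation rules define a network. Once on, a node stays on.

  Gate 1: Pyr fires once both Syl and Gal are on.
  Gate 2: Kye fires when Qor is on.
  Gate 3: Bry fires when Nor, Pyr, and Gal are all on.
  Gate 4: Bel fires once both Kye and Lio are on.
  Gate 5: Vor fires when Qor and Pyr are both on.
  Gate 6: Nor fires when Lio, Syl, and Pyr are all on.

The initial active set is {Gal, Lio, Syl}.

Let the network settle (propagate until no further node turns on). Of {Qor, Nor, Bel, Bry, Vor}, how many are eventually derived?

2

Gate 1: Syl and Gal on → Pyr on.
Lio, Syl, and Pyr are on, so Nor fires (Gate 6).
Nor, Pyr, and Gal are on, so Bry fires (Gate 3).
No rule produces Qor, and it is not given.
Nor: reached.
Bel would need Kye and Lio (Gate 4), but Kye never turns on.
Bry: reached.
Vor would need Qor and Pyr (Gate 5), but Qor never turns on.
Reached: Nor and Bry — 2 of the 5.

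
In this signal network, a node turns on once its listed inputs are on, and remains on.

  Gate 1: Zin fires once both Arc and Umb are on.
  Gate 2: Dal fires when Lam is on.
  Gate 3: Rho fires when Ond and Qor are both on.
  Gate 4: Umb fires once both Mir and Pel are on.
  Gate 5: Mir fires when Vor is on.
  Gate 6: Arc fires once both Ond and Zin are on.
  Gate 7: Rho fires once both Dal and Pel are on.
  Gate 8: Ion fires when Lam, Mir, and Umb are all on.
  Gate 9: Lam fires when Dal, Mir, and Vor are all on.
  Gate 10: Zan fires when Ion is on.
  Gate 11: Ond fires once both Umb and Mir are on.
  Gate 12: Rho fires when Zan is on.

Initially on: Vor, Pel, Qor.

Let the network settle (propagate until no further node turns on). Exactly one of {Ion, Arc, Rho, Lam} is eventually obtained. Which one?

Rho

Vor is on, so Mir fires (Gate 5).
Gate 4: Mir and Pel on → Umb on.
Gate 11: Umb and Mir on → Ond on.
Ond and Qor are on, so Rho fires (Gate 3).
Lam would need Dal, Mir, and Vor (Gate 9), but Dal never turns on. Arc would need Ond and Zin (Gate 6), but Zin never turns on. Ion would need Lam, Mir, and Umb (Gate 8), but Lam never turns on.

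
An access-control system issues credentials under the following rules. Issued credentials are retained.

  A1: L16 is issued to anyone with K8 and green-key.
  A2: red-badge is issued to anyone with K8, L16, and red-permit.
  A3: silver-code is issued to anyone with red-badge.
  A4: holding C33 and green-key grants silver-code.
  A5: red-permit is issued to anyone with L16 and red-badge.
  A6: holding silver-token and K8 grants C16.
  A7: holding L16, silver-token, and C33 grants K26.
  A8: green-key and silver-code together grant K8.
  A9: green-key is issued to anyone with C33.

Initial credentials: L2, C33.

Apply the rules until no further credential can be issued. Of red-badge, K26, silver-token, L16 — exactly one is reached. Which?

L16

Holding C33 grants green-key (A9).
Holding C33 and green-key grants silver-code (A4).
Holding green-key and silver-code grants K8 (A8).
Holding K8 and green-key grants L16 (A1).
K26 would need L16, silver-token, and C33 (A7), but silver-token is never granted. red-badge would need K8, L16, and red-permit (A2), but red-permit is never granted. No rule produces silver-token, and it is not given.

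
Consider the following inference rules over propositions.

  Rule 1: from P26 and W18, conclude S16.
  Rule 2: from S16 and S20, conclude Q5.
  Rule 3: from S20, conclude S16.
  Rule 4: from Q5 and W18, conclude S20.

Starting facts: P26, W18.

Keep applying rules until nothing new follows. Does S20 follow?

S20 would need Q5 and W18 (Rule 4), but Q5 is never established.

No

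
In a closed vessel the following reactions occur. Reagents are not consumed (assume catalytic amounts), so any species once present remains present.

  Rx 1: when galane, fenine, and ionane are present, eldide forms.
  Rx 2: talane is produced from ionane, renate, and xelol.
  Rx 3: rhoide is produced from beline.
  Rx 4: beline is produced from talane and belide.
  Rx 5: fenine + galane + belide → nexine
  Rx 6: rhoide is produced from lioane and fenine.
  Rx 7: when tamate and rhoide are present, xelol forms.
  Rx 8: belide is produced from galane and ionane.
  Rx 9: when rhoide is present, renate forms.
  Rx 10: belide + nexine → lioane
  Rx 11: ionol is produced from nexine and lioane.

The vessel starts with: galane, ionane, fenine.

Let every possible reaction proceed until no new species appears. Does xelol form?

xelol would need tamate and rhoide (Rx 7), but tamate never forms.

No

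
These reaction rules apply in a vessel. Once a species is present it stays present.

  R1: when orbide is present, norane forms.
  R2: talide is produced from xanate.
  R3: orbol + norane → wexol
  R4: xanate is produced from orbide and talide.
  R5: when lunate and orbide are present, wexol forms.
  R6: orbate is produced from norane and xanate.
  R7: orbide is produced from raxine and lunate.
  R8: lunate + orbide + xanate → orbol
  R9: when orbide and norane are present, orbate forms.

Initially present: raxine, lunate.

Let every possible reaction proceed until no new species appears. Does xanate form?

xanate would need orbide and talide (R4), but talide never forms.

No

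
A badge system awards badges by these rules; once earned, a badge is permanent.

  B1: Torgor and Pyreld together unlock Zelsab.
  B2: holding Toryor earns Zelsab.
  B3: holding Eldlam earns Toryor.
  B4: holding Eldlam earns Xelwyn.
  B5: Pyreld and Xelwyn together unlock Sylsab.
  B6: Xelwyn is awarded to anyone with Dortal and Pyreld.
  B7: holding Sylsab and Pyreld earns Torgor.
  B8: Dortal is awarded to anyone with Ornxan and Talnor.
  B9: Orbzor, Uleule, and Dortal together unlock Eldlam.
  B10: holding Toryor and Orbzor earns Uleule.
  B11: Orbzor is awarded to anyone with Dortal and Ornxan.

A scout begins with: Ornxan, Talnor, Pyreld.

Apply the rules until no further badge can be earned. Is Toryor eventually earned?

Toryor would need Eldlam (B3), but Eldlam is never earned.

No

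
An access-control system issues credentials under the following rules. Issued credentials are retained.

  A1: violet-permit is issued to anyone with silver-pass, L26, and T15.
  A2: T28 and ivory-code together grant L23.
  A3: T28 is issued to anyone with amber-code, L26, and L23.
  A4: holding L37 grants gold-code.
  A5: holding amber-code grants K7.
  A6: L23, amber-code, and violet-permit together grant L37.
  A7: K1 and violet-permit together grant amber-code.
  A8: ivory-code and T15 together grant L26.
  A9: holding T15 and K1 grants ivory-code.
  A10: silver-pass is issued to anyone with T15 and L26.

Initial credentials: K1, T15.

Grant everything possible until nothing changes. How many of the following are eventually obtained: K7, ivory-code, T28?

2

Holding T15 and K1 grants ivory-code (A9).
Holding ivory-code and T15 grants L26 (A8).
Holding T15 and L26 grants silver-pass (A10).
Holding silver-pass, L26, and T15 grants violet-permit (A1).
Holding K1 and violet-permit grants amber-code (A7).
Holding amber-code grants K7 (A5).
K7: reached.
ivory-code: reached.
T28 would need amber-code, L26, and L23 (A3), but L23 is never granted.
Reached: K7 and ivory-code — 2 of the 3.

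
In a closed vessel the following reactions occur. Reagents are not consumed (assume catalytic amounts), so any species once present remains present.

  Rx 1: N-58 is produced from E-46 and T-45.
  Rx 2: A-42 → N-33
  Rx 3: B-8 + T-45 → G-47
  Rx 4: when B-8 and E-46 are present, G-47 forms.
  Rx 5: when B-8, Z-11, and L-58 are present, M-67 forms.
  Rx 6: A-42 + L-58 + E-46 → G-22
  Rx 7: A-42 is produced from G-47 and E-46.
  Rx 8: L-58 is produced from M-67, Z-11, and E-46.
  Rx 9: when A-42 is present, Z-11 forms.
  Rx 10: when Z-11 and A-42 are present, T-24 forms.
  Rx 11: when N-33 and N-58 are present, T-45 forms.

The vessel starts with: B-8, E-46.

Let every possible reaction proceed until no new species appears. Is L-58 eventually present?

L-58 would need M-67, Z-11, and E-46 (Rx 8), but M-67 never forms.

No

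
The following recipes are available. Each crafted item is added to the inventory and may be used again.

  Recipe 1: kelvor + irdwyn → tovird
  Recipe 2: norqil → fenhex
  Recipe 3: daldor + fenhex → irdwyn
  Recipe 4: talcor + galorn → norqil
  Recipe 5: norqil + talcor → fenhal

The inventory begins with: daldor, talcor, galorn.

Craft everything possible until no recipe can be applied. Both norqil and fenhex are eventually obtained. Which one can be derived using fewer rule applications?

norqil: Using Recipe 4, talcor and galorn make norqil. [1 rule application]
fenhex: talcor + galorn → norqil (Recipe 4). Using Recipe 2, norqil makes fenhex. [2 rule applications]
norqil needs fewer.

norqil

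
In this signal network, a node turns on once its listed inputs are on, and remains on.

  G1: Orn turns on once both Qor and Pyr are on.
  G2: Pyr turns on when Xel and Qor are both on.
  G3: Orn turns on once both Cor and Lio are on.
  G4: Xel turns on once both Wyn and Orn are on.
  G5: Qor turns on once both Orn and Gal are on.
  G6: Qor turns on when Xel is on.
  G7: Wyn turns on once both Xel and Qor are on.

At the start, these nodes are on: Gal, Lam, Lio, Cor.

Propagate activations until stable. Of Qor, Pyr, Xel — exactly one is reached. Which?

Qor

Cor and Lio are on, so Orn turns on (G3).
G5: Orn and Gal on → Qor on.
Xel would need Wyn and Orn (G4), but Wyn never turns on. Pyr would need Xel and Qor (G2), but Xel never turns on.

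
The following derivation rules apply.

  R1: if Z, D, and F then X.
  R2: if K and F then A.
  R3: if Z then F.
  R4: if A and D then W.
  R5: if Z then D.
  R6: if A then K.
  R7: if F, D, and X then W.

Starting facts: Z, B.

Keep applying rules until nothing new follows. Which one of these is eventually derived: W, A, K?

W

From Z, R3 gives F.
Z holds, so D follows (R5).
Z, D, and F hold, so X follows (R1).
F, D, and X hold, so W follows (R7).
A would need K and F (R2), but K is never established. K would need A (R6), but A is never established.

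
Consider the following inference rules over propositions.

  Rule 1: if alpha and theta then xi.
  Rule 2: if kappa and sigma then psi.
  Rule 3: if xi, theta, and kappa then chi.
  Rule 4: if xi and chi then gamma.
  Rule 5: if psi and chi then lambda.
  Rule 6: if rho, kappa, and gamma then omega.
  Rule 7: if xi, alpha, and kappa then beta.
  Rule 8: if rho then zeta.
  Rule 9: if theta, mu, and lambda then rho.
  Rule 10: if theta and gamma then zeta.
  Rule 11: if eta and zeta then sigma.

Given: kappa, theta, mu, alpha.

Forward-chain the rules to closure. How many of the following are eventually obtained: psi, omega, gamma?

1

From alpha and theta, Rule 1 gives xi.
From xi, theta, and kappa, Rule 3 gives chi.
xi and chi hold, so gamma follows (Rule 4).
psi would need kappa and sigma (Rule 2), but sigma is never established.
omega would need rho, kappa, and gamma (Rule 6), but rho is never established.
gamma: reached.
Reached: gamma — 1 of the 3.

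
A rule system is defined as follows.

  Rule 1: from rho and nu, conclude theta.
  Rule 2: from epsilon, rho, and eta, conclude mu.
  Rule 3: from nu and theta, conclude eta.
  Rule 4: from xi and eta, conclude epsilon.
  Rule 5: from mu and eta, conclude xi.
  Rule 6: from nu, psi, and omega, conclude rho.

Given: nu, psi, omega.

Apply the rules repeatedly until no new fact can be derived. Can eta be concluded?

Yes

nu, psi, and omega hold, so rho follows (Rule 6).
rho and nu hold, so theta follows (Rule 1).
From nu and theta, Rule 3 gives eta.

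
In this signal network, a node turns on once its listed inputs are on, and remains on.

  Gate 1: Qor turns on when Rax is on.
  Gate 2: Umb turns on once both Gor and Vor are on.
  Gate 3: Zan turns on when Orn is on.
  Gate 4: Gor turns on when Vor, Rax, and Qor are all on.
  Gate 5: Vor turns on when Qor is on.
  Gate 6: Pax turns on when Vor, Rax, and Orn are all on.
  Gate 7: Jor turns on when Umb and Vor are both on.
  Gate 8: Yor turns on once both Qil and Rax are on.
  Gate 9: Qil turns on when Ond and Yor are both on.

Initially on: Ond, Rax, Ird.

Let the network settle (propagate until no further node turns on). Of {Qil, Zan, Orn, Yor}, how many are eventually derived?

Qil would need Ond and Yor (Gate 9), but Yor never turns on.
Zan would need Orn (Gate 3), but Orn never turns on.
No rule produces Orn, and it is not given.
Yor would need Qil and Rax (Gate 8), but Qil never turns on.
None of the 4 are reached.

0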